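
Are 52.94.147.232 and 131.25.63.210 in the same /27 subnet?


Mask: 255.255.255.224
52.94.147.232 AND mask = 52.94.147.224
131.25.63.210 AND mask = 131.25.63.192
No, different subnets (52.94.147.224 vs 131.25.63.192)


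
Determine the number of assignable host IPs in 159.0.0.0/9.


Host bits = 32 - 9 = 23
Total addresses = 2^23 = 8388608
Usable = total - 2 (network and broadcast)
Usable hosts: 8388606


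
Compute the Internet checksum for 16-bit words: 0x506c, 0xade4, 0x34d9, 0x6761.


Sum all words (with carry folding):
+ 0x506c = 0x506c
+ 0xade4 = 0xfe50
+ 0x34d9 = 0x332a
+ 0x6761 = 0x9a8b
One's complement: ~0x9a8b
Checksum = 0x6574


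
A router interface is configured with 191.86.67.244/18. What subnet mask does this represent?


/18 means 18 network bits, 14 host bits
Binary: 11111111111111111100000000000000
Mask: 255.255.192.0


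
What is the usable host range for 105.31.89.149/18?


Network: 105.31.64.0
Broadcast: 105.31.127.255
First usable = network + 1
Last usable = broadcast - 1
Range: 105.31.64.1 to 105.31.127.254


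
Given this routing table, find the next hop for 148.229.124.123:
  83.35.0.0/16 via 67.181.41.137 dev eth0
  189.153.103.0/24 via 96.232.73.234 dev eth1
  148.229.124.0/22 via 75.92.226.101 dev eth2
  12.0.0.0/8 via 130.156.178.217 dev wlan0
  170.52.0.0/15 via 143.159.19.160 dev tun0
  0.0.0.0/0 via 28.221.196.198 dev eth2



Longest prefix match for 148.229.124.123:
  /16 83.35.0.0: no
  /24 189.153.103.0: no
  /22 148.229.124.0: MATCH
  /8 12.0.0.0: no
  /15 170.52.0.0: no
  /0 0.0.0.0: MATCH
Selected: next-hop 75.92.226.101 via eth2 (matched /22)


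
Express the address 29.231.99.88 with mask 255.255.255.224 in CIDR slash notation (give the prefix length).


Binary: 11111111.11111111.11111111.11100000
Count leading 1s
Prefix: /27


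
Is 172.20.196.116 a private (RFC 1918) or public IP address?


RFC 1918 private ranges:
  10.0.0.0/8 (10.0.0.0 - 10.255.255.255)
  172.16.0.0/12 (172.16.0.0 - 172.31.255.255)
  192.168.0.0/16 (192.168.0.0 - 192.168.255.255)
Private (in 172.16.0.0/12)


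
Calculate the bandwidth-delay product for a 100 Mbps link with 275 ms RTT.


BDP = bandwidth * RTT
= 100 Mbps * 275 ms
= 100 * 1e6 * 275 / 1000 bits
= 27500000 bits
= 3437500 bytes
= 3356.9336 KB
BDP = 27500000 bits (3437500 bytes)


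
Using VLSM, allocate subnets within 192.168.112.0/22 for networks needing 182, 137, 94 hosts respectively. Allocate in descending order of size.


182 hosts -> /24 (254 usable): 192.168.112.0/24
137 hosts -> /24 (254 usable): 192.168.113.0/24
94 hosts -> /25 (126 usable): 192.168.114.0/25
Allocation: 192.168.112.0/24 (182 hosts, 254 usable); 192.168.113.0/24 (137 hosts, 254 usable); 192.168.114.0/25 (94 hosts, 126 usable)


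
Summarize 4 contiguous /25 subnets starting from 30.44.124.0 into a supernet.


Original prefix: /25
Number of subnets: 4 = 2^2
New prefix = 25 - 2 = 23
Supernet: 30.44.124.0/23


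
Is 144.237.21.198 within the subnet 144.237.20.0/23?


Subnet network: 144.237.20.0
Test IP AND mask: 144.237.20.0
Yes, 144.237.21.198 is in 144.237.20.0/23


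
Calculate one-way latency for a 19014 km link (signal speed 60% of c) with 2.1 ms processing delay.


Speed = 0.6 * 3e5 km/s = 180000 km/s
Propagation delay = 19014 / 180000 = 0.1056 s = 105.6333 ms
Processing delay = 2.1 ms
Total one-way latency = 107.7333 ms


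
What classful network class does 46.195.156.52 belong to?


First octet: 46
Binary: 00101110
0xxxxxxx -> Class A (1-126)
Class A, default mask 255.0.0.0 (/8)


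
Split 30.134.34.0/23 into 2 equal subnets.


New prefix = 23 + 1 = 24
Each subnet has 256 addresses
  30.134.34.0/24
  30.134.35.0/24
Subnets: 30.134.34.0/24, 30.134.35.0/24


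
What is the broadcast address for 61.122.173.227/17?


Network: 61.122.128.0/17
Host bits = 15
Set all host bits to 1:
Broadcast: 61.122.255.255


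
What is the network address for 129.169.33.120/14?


IP:   10000001.10101001.00100001.01111000
Mask: 11111111.11111100.00000000.00000000
AND operation:
Net:  10000001.10101000.00000000.00000000
Network: 129.168.0.0/14


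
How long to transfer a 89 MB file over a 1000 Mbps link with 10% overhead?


Effective throughput = 1000 * (1 - 10/100) = 900 Mbps
File size in Mb = 89 * 8 = 712 Mb
Time = 712 / 900
Time = 0.7911 seconds


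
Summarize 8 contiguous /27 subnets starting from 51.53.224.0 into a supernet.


Original prefix: /27
Number of subnets: 8 = 2^3
New prefix = 27 - 3 = 24
Supernet: 51.53.224.0/24


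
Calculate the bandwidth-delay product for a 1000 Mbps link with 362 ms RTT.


BDP = bandwidth * RTT
= 1000 Mbps * 362 ms
= 1000 * 1e6 * 362 / 1000 bits
= 362000000 bits
= 45250000 bytes
= 44189.4531 KB
BDP = 362000000 bits (45250000 bytes)


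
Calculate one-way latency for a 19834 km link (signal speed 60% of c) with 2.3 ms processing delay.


Speed = 0.6 * 3e5 km/s = 180000 km/s
Propagation delay = 19834 / 180000 = 0.1102 s = 110.1889 ms
Processing delay = 2.3 ms
Total one-way latency = 112.4889 ms


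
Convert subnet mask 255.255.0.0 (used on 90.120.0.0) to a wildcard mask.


Subnet mask: 255.255.0.0
Wildcard = 255.255.255.255 - subnet mask
255 - 255 = 0
255 - 255 = 0
255 - 0 = 255
255 - 0 = 255
Wildcard: 0.0.255.255


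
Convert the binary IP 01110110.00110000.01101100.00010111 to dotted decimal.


01110110 = 118
00110000 = 48
01101100 = 108
00010111 = 23
IP: 118.48.108.23


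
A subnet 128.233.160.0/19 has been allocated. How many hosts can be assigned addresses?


Host bits = 32 - 19 = 13
Total addresses = 2^13 = 8192
Usable = total - 2 (network and broadcast)
Usable hosts: 8190


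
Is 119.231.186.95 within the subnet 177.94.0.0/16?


Subnet network: 177.94.0.0
Test IP AND mask: 119.231.0.0
No, 119.231.186.95 is not in 177.94.0.0/16


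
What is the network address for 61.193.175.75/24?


IP:   00111101.11000001.10101111.01001011
Mask: 11111111.11111111.11111111.00000000
AND operation:
Net:  00111101.11000001.10101111.00000000
Network: 61.193.175.0/24


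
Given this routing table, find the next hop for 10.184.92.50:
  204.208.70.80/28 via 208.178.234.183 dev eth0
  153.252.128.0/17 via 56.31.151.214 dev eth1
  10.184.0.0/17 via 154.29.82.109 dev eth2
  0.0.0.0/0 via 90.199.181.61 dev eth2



Longest prefix match for 10.184.92.50:
  /28 204.208.70.80: no
  /17 153.252.128.0: no
  /17 10.184.0.0: MATCH
  /0 0.0.0.0: MATCH
Selected: next-hop 154.29.82.109 via eth2 (matched /17)


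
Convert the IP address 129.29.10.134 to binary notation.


129 = 10000001
29 = 00011101
10 = 00001010
134 = 10000110
Binary: 10000001.00011101.00001010.10000110


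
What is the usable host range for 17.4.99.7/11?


Network: 17.0.0.0
Broadcast: 17.31.255.255
First usable = network + 1
Last usable = broadcast - 1
Range: 17.0.0.1 to 17.31.255.254


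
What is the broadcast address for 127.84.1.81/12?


Network: 127.80.0.0/12
Host bits = 20
Set all host bits to 1:
Broadcast: 127.95.255.255


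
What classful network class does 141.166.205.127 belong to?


First octet: 141
Binary: 10001101
10xxxxxx -> Class B (128-191)
Class B, default mask 255.255.0.0 (/16)


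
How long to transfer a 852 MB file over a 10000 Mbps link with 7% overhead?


Effective throughput = 10000 * (1 - 7/100) = 9300 Mbps
File size in Mb = 852 * 8 = 6816 Mb
Time = 6816 / 9300
Time = 0.7329 seconds


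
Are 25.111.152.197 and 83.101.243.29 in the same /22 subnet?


Mask: 255.255.252.0
25.111.152.197 AND mask = 25.111.152.0
83.101.243.29 AND mask = 83.101.240.0
No, different subnets (25.111.152.0 vs 83.101.240.0)


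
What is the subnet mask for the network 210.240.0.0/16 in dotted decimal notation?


/16 means 16 network bits, 16 host bits
Binary: 11111111111111110000000000000000
Mask: 255.255.0.0


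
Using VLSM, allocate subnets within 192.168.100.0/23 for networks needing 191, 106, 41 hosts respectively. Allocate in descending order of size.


191 hosts -> /24 (254 usable): 192.168.100.0/24
106 hosts -> /25 (126 usable): 192.168.101.0/25
41 hosts -> /26 (62 usable): 192.168.101.128/26
Allocation: 192.168.100.0/24 (191 hosts, 254 usable); 192.168.101.0/25 (106 hosts, 126 usable); 192.168.101.128/26 (41 hosts, 62 usable)


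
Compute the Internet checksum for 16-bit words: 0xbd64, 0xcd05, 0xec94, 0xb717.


Sum all words (with carry folding):
+ 0xbd64 = 0xbd64
+ 0xcd05 = 0x8a6a
+ 0xec94 = 0x76ff
+ 0xb717 = 0x2e17
One's complement: ~0x2e17
Checksum = 0xd1e8


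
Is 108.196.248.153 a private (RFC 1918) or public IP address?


RFC 1918 private ranges:
  10.0.0.0/8 (10.0.0.0 - 10.255.255.255)
  172.16.0.0/12 (172.16.0.0 - 172.31.255.255)
  192.168.0.0/16 (192.168.0.0 - 192.168.255.255)
Public (not in any RFC 1918 range)


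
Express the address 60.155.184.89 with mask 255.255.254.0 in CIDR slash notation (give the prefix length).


Binary: 11111111.11111111.11111110.00000000
Count leading 1s
Prefix: /23


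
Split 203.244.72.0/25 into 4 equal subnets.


New prefix = 25 + 2 = 27
Each subnet has 32 addresses
  203.244.72.0/27
  203.244.72.32/27
  203.244.72.64/27
  203.244.72.96/27
Subnets: 203.244.72.0/27, 203.244.72.32/27, 203.244.72.64/27, 203.244.72.96/27


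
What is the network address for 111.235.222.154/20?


IP:   01101111.11101011.11011110.10011010
Mask: 11111111.11111111.11110000.00000000
AND operation:
Net:  01101111.11101011.11010000.00000000
Network: 111.235.208.0/20


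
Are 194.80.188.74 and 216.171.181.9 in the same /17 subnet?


Mask: 255.255.128.0
194.80.188.74 AND mask = 194.80.128.0
216.171.181.9 AND mask = 216.171.128.0
No, different subnets (194.80.128.0 vs 216.171.128.0)


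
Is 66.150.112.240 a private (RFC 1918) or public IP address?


RFC 1918 private ranges:
  10.0.0.0/8 (10.0.0.0 - 10.255.255.255)
  172.16.0.0/12 (172.16.0.0 - 172.31.255.255)
  192.168.0.0/16 (192.168.0.0 - 192.168.255.255)
Public (not in any RFC 1918 range)


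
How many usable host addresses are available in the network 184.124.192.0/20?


Host bits = 32 - 20 = 12
Total addresses = 2^12 = 4096
Usable = total - 2 (network and broadcast)
Usable hosts: 4094


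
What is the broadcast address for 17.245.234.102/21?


Network: 17.245.232.0/21
Host bits = 11
Set all host bits to 1:
Broadcast: 17.245.239.255


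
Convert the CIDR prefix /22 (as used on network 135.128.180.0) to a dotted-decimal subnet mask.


/22 means 22 network bits, 10 host bits
Binary: 11111111111111111111110000000000
Mask: 255.255.252.0


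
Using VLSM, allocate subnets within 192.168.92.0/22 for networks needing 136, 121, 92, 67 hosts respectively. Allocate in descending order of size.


136 hosts -> /24 (254 usable): 192.168.92.0/24
121 hosts -> /25 (126 usable): 192.168.93.0/25
92 hosts -> /25 (126 usable): 192.168.93.128/25
67 hosts -> /25 (126 usable): 192.168.94.0/25
Allocation: 192.168.92.0/24 (136 hosts, 254 usable); 192.168.93.0/25 (121 hosts, 126 usable); 192.168.93.128/25 (92 hosts, 126 usable); 192.168.94.0/25 (67 hosts, 126 usable)


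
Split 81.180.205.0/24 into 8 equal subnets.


New prefix = 24 + 3 = 27
Each subnet has 32 addresses
  81.180.205.0/27
  81.180.205.32/27
  81.180.205.64/27
  81.180.205.96/27
  81.180.205.128/27
  81.180.205.160/27
  81.180.205.192/27
  81.180.205.224/27
Subnets: 81.180.205.0/27, 81.180.205.32/27, 81.180.205.64/27, 81.180.205.96/27, 81.180.205.128/27, 81.180.205.160/27, 81.180.205.192/27, 81.180.205.224/27


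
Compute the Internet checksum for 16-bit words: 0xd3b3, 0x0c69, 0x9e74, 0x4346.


Sum all words (with carry folding):
+ 0xd3b3 = 0xd3b3
+ 0x0c69 = 0xe01c
+ 0x9e74 = 0x7e91
+ 0x4346 = 0xc1d7
One's complement: ~0xc1d7
Checksum = 0x3e28


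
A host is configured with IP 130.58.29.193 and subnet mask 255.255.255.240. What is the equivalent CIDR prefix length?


Binary: 11111111.11111111.11111111.11110000
Count leading 1s
Prefix: /28


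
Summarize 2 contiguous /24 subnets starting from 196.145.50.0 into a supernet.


Original prefix: /24
Number of subnets: 2 = 2^1
New prefix = 24 - 1 = 23
Supernet: 196.145.50.0/23


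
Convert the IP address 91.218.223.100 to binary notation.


91 = 01011011
218 = 11011010
223 = 11011111
100 = 01100100
Binary: 01011011.11011010.11011111.01100100


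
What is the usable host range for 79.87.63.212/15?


Network: 79.86.0.0
Broadcast: 79.87.255.255
First usable = network + 1
Last usable = broadcast - 1
Range: 79.86.0.1 to 79.87.255.254


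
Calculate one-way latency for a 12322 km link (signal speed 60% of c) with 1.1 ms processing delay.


Speed = 0.6 * 3e5 km/s = 180000 km/s
Propagation delay = 12322 / 180000 = 0.0685 s = 68.4556 ms
Processing delay = 1.1 ms
Total one-way latency = 69.5556 ms


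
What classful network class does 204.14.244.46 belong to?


First octet: 204
Binary: 11001100
110xxxxx -> Class C (192-223)
Class C, default mask 255.255.255.0 (/24)


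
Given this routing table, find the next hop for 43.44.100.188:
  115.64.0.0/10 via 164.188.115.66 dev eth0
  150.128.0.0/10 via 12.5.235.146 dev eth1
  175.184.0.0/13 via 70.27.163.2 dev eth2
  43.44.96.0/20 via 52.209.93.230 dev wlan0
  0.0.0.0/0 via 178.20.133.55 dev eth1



Longest prefix match for 43.44.100.188:
  /10 115.64.0.0: no
  /10 150.128.0.0: no
  /13 175.184.0.0: no
  /20 43.44.96.0: MATCH
  /0 0.0.0.0: MATCH
Selected: next-hop 52.209.93.230 via wlan0 (matched /20)


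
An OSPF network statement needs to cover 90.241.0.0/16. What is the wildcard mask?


Subnet mask: 255.255.0.0
Wildcard = 255.255.255.255 - subnet mask
255 - 255 = 0
255 - 255 = 0
255 - 0 = 255
255 - 0 = 255
Wildcard: 0.0.255.255


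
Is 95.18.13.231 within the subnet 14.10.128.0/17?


Subnet network: 14.10.128.0
Test IP AND mask: 95.18.0.0
No, 95.18.13.231 is not in 14.10.128.0/17


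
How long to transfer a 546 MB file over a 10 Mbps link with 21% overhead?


Effective throughput = 10 * (1 - 21/100) = 7.9 Mbps
File size in Mb = 546 * 8 = 4368 Mb
Time = 4368 / 7.9
Time = 552.9114 seconds


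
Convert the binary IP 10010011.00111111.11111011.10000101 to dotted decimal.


10010011 = 147
00111111 = 63
11111011 = 251
10000101 = 133
IP: 147.63.251.133


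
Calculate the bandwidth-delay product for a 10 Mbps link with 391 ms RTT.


BDP = bandwidth * RTT
= 10 Mbps * 391 ms
= 10 * 1e6 * 391 / 1000 bits
= 3910000 bits
= 488750 bytes
= 477.2949 KB
BDP = 3910000 bits (488750 bytes)


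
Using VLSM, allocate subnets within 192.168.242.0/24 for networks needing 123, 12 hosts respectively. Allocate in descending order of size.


123 hosts -> /25 (126 usable): 192.168.242.0/25
12 hosts -> /28 (14 usable): 192.168.242.128/28
Allocation: 192.168.242.0/25 (123 hosts, 126 usable); 192.168.242.128/28 (12 hosts, 14 usable)


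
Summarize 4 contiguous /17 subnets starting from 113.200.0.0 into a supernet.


Original prefix: /17
Number of subnets: 4 = 2^2
New prefix = 17 - 2 = 15
Supernet: 113.200.0.0/15


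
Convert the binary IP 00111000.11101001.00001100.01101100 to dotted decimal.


00111000 = 56
11101001 = 233
00001100 = 12
01101100 = 108
IP: 56.233.12.108


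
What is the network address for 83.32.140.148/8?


IP:   01010011.00100000.10001100.10010100
Mask: 11111111.00000000.00000000.00000000
AND operation:
Net:  01010011.00000000.00000000.00000000
Network: 83.0.0.0/8


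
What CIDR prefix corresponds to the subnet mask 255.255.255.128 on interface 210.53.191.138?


Binary: 11111111.11111111.11111111.10000000
Count leading 1s
Prefix: /25


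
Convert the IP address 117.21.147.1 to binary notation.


117 = 01110101
21 = 00010101
147 = 10010011
1 = 00000001
Binary: 01110101.00010101.10010011.00000001


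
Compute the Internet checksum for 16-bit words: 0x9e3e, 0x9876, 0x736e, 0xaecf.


Sum all words (with carry folding):
+ 0x9e3e = 0x9e3e
+ 0x9876 = 0x36b5
+ 0x736e = 0xaa23
+ 0xaecf = 0x58f3
One's complement: ~0x58f3
Checksum = 0xa70c


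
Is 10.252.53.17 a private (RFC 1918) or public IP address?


RFC 1918 private ranges:
  10.0.0.0/8 (10.0.0.0 - 10.255.255.255)
  172.16.0.0/12 (172.16.0.0 - 172.31.255.255)
  192.168.0.0/16 (192.168.0.0 - 192.168.255.255)
Private (in 10.0.0.0/8)


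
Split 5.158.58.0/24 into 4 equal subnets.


New prefix = 24 + 2 = 26
Each subnet has 64 addresses
  5.158.58.0/26
  5.158.58.64/26
  5.158.58.128/26
  5.158.58.192/26
Subnets: 5.158.58.0/26, 5.158.58.64/26, 5.158.58.128/26, 5.158.58.192/26


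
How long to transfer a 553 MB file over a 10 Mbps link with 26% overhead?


Effective throughput = 10 * (1 - 26/100) = 7.4 Mbps
File size in Mb = 553 * 8 = 4424 Mb
Time = 4424 / 7.4
Time = 597.8378 seconds


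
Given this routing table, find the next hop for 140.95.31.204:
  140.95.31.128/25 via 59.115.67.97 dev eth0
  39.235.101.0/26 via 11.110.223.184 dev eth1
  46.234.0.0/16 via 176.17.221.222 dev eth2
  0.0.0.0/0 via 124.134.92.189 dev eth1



Longest prefix match for 140.95.31.204:
  /25 140.95.31.128: MATCH
  /26 39.235.101.0: no
  /16 46.234.0.0: no
  /0 0.0.0.0: MATCH
Selected: next-hop 59.115.67.97 via eth0 (matched /25)


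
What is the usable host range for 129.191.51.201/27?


Network: 129.191.51.192
Broadcast: 129.191.51.223
First usable = network + 1
Last usable = broadcast - 1
Range: 129.191.51.193 to 129.191.51.222


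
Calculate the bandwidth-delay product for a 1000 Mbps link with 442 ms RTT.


BDP = bandwidth * RTT
= 1000 Mbps * 442 ms
= 1000 * 1e6 * 442 / 1000 bits
= 442000000 bits
= 55250000 bytes
= 53955.0781 KB
BDP = 442000000 bits (55250000 bytes)


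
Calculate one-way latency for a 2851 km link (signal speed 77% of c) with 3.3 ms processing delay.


Speed = 0.77 * 3e5 km/s = 231000 km/s
Propagation delay = 2851 / 231000 = 0.0123 s = 12.342 ms
Processing delay = 3.3 ms
Total one-way latency = 15.642 ms


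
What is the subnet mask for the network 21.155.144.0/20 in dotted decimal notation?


/20 means 20 network bits, 12 host bits
Binary: 11111111111111111111000000000000
Mask: 255.255.240.0


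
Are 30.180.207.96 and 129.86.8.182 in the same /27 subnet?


Mask: 255.255.255.224
30.180.207.96 AND mask = 30.180.207.96
129.86.8.182 AND mask = 129.86.8.160
No, different subnets (30.180.207.96 vs 129.86.8.160)


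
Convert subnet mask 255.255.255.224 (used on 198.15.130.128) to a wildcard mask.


Subnet mask: 255.255.255.224
Wildcard = 255.255.255.255 - subnet mask
255 - 255 = 0
255 - 255 = 0
255 - 255 = 0
255 - 224 = 31
Wildcard: 0.0.0.31


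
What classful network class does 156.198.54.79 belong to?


First octet: 156
Binary: 10011100
10xxxxxx -> Class B (128-191)
Class B, default mask 255.255.0.0 (/16)


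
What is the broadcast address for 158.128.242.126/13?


Network: 158.128.0.0/13
Host bits = 19
Set all host bits to 1:
Broadcast: 158.135.255.255


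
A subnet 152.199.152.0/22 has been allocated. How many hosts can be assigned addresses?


Host bits = 32 - 22 = 10
Total addresses = 2^10 = 1024
Usable = total - 2 (network and broadcast)
Usable hosts: 1022


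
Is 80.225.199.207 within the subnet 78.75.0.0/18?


Subnet network: 78.75.0.0
Test IP AND mask: 80.225.192.0
No, 80.225.199.207 is not in 78.75.0.0/18


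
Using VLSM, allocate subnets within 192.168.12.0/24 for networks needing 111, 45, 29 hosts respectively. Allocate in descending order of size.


111 hosts -> /25 (126 usable): 192.168.12.0/25
45 hosts -> /26 (62 usable): 192.168.12.128/26
29 hosts -> /27 (30 usable): 192.168.12.192/27
Allocation: 192.168.12.0/25 (111 hosts, 126 usable); 192.168.12.128/26 (45 hosts, 62 usable); 192.168.12.192/27 (29 hosts, 30 usable)


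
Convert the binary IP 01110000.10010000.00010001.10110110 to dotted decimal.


01110000 = 112
10010000 = 144
00010001 = 17
10110110 = 182
IP: 112.144.17.182


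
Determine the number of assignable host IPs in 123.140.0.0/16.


Host bits = 32 - 16 = 16
Total addresses = 2^16 = 65536
Usable = total - 2 (network and broadcast)
Usable hosts: 65534


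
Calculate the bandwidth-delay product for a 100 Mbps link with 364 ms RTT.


BDP = bandwidth * RTT
= 100 Mbps * 364 ms
= 100 * 1e6 * 364 / 1000 bits
= 36400000 bits
= 4550000 bytes
= 4443.3594 KB
BDP = 36400000 bits (4550000 bytes)


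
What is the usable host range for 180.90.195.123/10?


Network: 180.64.0.0
Broadcast: 180.127.255.255
First usable = network + 1
Last usable = broadcast - 1
Range: 180.64.0.1 to 180.127.255.254


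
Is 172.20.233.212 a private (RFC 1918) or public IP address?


RFC 1918 private ranges:
  10.0.0.0/8 (10.0.0.0 - 10.255.255.255)
  172.16.0.0/12 (172.16.0.0 - 172.31.255.255)
  192.168.0.0/16 (192.168.0.0 - 192.168.255.255)
Private (in 172.16.0.0/12)


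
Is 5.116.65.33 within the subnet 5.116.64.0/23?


Subnet network: 5.116.64.0
Test IP AND mask: 5.116.64.0
Yes, 5.116.65.33 is in 5.116.64.0/23


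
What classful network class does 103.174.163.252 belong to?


First octet: 103
Binary: 01100111
0xxxxxxx -> Class A (1-126)
Class A, default mask 255.0.0.0 (/8)


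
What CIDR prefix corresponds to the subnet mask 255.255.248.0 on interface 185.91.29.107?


Binary: 11111111.11111111.11111000.00000000
Count leading 1s
Prefix: /21


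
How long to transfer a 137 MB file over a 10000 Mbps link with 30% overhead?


Effective throughput = 10000 * (1 - 30/100) = 7000 Mbps
File size in Mb = 137 * 8 = 1096 Mb
Time = 1096 / 7000
Time = 0.1566 seconds


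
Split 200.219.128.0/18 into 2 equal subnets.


New prefix = 18 + 1 = 19
Each subnet has 8192 addresses
  200.219.128.0/19
  200.219.160.0/19
Subnets: 200.219.128.0/19, 200.219.160.0/19


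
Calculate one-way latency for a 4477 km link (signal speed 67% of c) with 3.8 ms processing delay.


Speed = 0.67 * 3e5 km/s = 201000 km/s
Propagation delay = 4477 / 201000 = 0.0223 s = 22.2736 ms
Processing delay = 3.8 ms
Total one-way latency = 26.0736 ms


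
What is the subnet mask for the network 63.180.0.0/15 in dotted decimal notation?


/15 means 15 network bits, 17 host bits
Binary: 11111111111111100000000000000000
Mask: 255.254.0.0


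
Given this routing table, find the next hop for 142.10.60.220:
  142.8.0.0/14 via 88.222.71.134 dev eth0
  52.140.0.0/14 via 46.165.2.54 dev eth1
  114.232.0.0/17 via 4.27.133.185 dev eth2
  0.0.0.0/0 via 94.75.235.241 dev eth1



Longest prefix match for 142.10.60.220:
  /14 142.8.0.0: MATCH
  /14 52.140.0.0: no
  /17 114.232.0.0: no
  /0 0.0.0.0: MATCH
Selected: next-hop 88.222.71.134 via eth0 (matched /14)


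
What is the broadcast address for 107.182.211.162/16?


Network: 107.182.0.0/16
Host bits = 16
Set all host bits to 1:
Broadcast: 107.182.255.255


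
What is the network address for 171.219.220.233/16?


IP:   10101011.11011011.11011100.11101001
Mask: 11111111.11111111.00000000.00000000
AND operation:
Net:  10101011.11011011.00000000.00000000
Network: 171.219.0.0/16


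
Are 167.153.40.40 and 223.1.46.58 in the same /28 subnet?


Mask: 255.255.255.240
167.153.40.40 AND mask = 167.153.40.32
223.1.46.58 AND mask = 223.1.46.48
No, different subnets (167.153.40.32 vs 223.1.46.48)


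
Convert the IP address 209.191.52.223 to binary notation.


209 = 11010001
191 = 10111111
52 = 00110100
223 = 11011111
Binary: 11010001.10111111.00110100.11011111


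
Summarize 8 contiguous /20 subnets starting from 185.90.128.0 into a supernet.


Original prefix: /20
Number of subnets: 8 = 2^3
New prefix = 20 - 3 = 17
Supernet: 185.90.128.0/17


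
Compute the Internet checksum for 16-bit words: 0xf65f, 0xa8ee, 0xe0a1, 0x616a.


Sum all words (with carry folding):
+ 0xf65f = 0xf65f
+ 0xa8ee = 0x9f4e
+ 0xe0a1 = 0x7ff0
+ 0x616a = 0xe15a
One's complement: ~0xe15a
Checksum = 0x1ea5


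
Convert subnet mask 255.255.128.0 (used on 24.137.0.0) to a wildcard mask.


Subnet mask: 255.255.128.0
Wildcard = 255.255.255.255 - subnet mask
255 - 255 = 0
255 - 255 = 0
255 - 128 = 127
255 - 0 = 255
Wildcard: 0.0.127.255


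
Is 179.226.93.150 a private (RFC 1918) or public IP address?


RFC 1918 private ranges:
  10.0.0.0/8 (10.0.0.0 - 10.255.255.255)
  172.16.0.0/12 (172.16.0.0 - 172.31.255.255)
  192.168.0.0/16 (192.168.0.0 - 192.168.255.255)
Public (not in any RFC 1918 range)


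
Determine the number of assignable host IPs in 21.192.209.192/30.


Host bits = 32 - 30 = 2
Total addresses = 2^2 = 4
Usable = total - 2 (network and broadcast)
Usable hosts: 2


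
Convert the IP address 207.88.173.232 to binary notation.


207 = 11001111
88 = 01011000
173 = 10101101
232 = 11101000
Binary: 11001111.01011000.10101101.11101000


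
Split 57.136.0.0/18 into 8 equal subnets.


New prefix = 18 + 3 = 21
Each subnet has 2048 addresses
  57.136.0.0/21
  57.136.8.0/21
  57.136.16.0/21
  57.136.24.0/21
  57.136.32.0/21
  57.136.40.0/21
  57.136.48.0/21
  57.136.56.0/21
Subnets: 57.136.0.0/21, 57.136.8.0/21, 57.136.16.0/21, 57.136.24.0/21, 57.136.32.0/21, 57.136.40.0/21, 57.136.48.0/21, 57.136.56.0/21


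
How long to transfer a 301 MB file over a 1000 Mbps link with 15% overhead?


Effective throughput = 1000 * (1 - 15/100) = 850 Mbps
File size in Mb = 301 * 8 = 2408 Mb
Time = 2408 / 850
Time = 2.8329 seconds


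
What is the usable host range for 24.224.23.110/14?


Network: 24.224.0.0
Broadcast: 24.227.255.255
First usable = network + 1
Last usable = broadcast - 1
Range: 24.224.0.1 to 24.227.255.254


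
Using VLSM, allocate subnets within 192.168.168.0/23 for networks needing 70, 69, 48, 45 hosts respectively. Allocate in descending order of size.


70 hosts -> /25 (126 usable): 192.168.168.0/25
69 hosts -> /25 (126 usable): 192.168.168.128/25
48 hosts -> /26 (62 usable): 192.168.169.0/26
45 hosts -> /26 (62 usable): 192.168.169.64/26
Allocation: 192.168.168.0/25 (70 hosts, 126 usable); 192.168.168.128/25 (69 hosts, 126 usable); 192.168.169.0/26 (48 hosts, 62 usable); 192.168.169.64/26 (45 hosts, 62 usable)


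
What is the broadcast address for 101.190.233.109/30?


Network: 101.190.233.108/30
Host bits = 2
Set all host bits to 1:
Broadcast: 101.190.233.111


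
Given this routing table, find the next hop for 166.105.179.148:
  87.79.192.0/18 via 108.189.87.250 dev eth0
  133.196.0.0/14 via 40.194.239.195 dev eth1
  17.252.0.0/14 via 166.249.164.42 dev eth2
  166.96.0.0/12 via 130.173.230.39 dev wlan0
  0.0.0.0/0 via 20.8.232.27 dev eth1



Longest prefix match for 166.105.179.148:
  /18 87.79.192.0: no
  /14 133.196.0.0: no
  /14 17.252.0.0: no
  /12 166.96.0.0: MATCH
  /0 0.0.0.0: MATCH
Selected: next-hop 130.173.230.39 via wlan0 (matched /12)


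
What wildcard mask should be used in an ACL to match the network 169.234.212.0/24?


Subnet mask: 255.255.255.0
Wildcard = 255.255.255.255 - subnet mask
255 - 255 = 0
255 - 255 = 0
255 - 255 = 0
255 - 0 = 255
Wildcard: 0.0.0.255


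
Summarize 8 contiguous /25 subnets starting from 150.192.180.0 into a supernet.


Original prefix: /25
Number of subnets: 8 = 2^3
New prefix = 25 - 3 = 22
Supernet: 150.192.180.0/22


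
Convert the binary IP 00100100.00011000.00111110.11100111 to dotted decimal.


00100100 = 36
00011000 = 24
00111110 = 62
11100111 = 231
IP: 36.24.62.231


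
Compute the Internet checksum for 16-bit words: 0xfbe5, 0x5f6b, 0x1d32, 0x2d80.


Sum all words (with carry folding):
+ 0xfbe5 = 0xfbe5
+ 0x5f6b = 0x5b51
+ 0x1d32 = 0x7883
+ 0x2d80 = 0xa603
One's complement: ~0xa603
Checksum = 0x59fc


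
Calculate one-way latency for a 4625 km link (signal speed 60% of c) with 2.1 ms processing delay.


Speed = 0.6 * 3e5 km/s = 180000 km/s
Propagation delay = 4625 / 180000 = 0.0257 s = 25.6944 ms
Processing delay = 2.1 ms
Total one-way latency = 27.7944 ms


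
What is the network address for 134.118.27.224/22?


IP:   10000110.01110110.00011011.11100000
Mask: 11111111.11111111.11111100.00000000
AND operation:
Net:  10000110.01110110.00011000.00000000
Network: 134.118.24.0/22


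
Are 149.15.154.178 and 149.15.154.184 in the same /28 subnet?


Mask: 255.255.255.240
149.15.154.178 AND mask = 149.15.154.176
149.15.154.184 AND mask = 149.15.154.176
Yes, same subnet (149.15.154.176)


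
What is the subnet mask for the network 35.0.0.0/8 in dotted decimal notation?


/8 means 8 network bits, 24 host bits
Binary: 11111111000000000000000000000000
Mask: 255.0.0.0


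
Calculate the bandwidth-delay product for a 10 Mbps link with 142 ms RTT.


BDP = bandwidth * RTT
= 10 Mbps * 142 ms
= 10 * 1e6 * 142 / 1000 bits
= 1420000 bits
= 177500 bytes
= 173.3398 KB
BDP = 1420000 bits (177500 bytes)


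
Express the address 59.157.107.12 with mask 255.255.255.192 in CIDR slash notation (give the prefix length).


Binary: 11111111.11111111.11111111.11000000
Count leading 1s
Prefix: /26


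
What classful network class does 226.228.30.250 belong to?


First octet: 226
Binary: 11100010
1110xxxx -> Class D (224-239)
Class D (multicast), default mask N/A


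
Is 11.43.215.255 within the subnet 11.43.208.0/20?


Subnet network: 11.43.208.0
Test IP AND mask: 11.43.208.0
Yes, 11.43.215.255 is in 11.43.208.0/20


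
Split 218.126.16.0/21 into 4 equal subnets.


New prefix = 21 + 2 = 23
Each subnet has 512 addresses
  218.126.16.0/23
  218.126.18.0/23
  218.126.20.0/23
  218.126.22.0/23
Subnets: 218.126.16.0/23, 218.126.18.0/23, 218.126.20.0/23, 218.126.22.0/23


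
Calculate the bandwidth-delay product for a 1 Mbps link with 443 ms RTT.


BDP = bandwidth * RTT
= 1 Mbps * 443 ms
= 1 * 1e6 * 443 / 1000 bits
= 443000 bits
= 55375 bytes
= 54.0771 KB
BDP = 443000 bits (55375 bytes)


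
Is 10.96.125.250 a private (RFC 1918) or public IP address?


RFC 1918 private ranges:
  10.0.0.0/8 (10.0.0.0 - 10.255.255.255)
  172.16.0.0/12 (172.16.0.0 - 172.31.255.255)
  192.168.0.0/16 (192.168.0.0 - 192.168.255.255)
Private (in 10.0.0.0/8)


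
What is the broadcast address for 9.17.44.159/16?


Network: 9.17.0.0/16
Host bits = 16
Set all host bits to 1:
Broadcast: 9.17.255.255


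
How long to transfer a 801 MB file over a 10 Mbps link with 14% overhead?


Effective throughput = 10 * (1 - 14/100) = 8.6 Mbps
File size in Mb = 801 * 8 = 6408 Mb
Time = 6408 / 8.6
Time = 745.1163 seconds


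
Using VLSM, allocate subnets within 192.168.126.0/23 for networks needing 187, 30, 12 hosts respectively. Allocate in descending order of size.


187 hosts -> /24 (254 usable): 192.168.126.0/24
30 hosts -> /27 (30 usable): 192.168.127.0/27
12 hosts -> /28 (14 usable): 192.168.127.32/28
Allocation: 192.168.126.0/24 (187 hosts, 254 usable); 192.168.127.0/27 (30 hosts, 30 usable); 192.168.127.32/28 (12 hosts, 14 usable)


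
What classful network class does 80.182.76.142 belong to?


First octet: 80
Binary: 01010000
0xxxxxxx -> Class A (1-126)
Class A, default mask 255.0.0.0 (/8)


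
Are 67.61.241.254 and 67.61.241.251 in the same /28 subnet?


Mask: 255.255.255.240
67.61.241.254 AND mask = 67.61.241.240
67.61.241.251 AND mask = 67.61.241.240
Yes, same subnet (67.61.241.240)


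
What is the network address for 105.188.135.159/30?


IP:   01101001.10111100.10000111.10011111
Mask: 11111111.11111111.11111111.11111100
AND operation:
Net:  01101001.10111100.10000111.10011100
Network: 105.188.135.156/30


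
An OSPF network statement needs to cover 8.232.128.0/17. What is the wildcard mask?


Subnet mask: 255.255.128.0
Wildcard = 255.255.255.255 - subnet mask
255 - 255 = 0
255 - 255 = 0
255 - 128 = 127
255 - 0 = 255
Wildcard: 0.0.127.255


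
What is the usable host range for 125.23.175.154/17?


Network: 125.23.128.0
Broadcast: 125.23.255.255
First usable = network + 1
Last usable = broadcast - 1
Range: 125.23.128.1 to 125.23.255.254


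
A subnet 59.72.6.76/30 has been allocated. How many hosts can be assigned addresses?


Host bits = 32 - 30 = 2
Total addresses = 2^2 = 4
Usable = total - 2 (network and broadcast)
Usable hosts: 2


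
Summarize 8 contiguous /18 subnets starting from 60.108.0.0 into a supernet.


Original prefix: /18
Number of subnets: 8 = 2^3
New prefix = 18 - 3 = 15
Supernet: 60.108.0.0/15


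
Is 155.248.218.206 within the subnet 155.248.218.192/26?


Subnet network: 155.248.218.192
Test IP AND mask: 155.248.218.192
Yes, 155.248.218.206 is in 155.248.218.192/26


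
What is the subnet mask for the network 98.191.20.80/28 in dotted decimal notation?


/28 means 28 network bits, 4 host bits
Binary: 11111111111111111111111111110000
Mask: 255.255.255.240


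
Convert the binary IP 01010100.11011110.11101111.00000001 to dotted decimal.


01010100 = 84
11011110 = 222
11101111 = 239
00000001 = 1
IP: 84.222.239.1


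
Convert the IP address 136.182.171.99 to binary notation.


136 = 10001000
182 = 10110110
171 = 10101011
99 = 01100011
Binary: 10001000.10110110.10101011.01100011


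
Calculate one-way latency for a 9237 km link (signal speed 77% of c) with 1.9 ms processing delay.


Speed = 0.77 * 3e5 km/s = 231000 km/s
Propagation delay = 9237 / 231000 = 0.04 s = 39.987 ms
Processing delay = 1.9 ms
Total one-way latency = 41.887 ms


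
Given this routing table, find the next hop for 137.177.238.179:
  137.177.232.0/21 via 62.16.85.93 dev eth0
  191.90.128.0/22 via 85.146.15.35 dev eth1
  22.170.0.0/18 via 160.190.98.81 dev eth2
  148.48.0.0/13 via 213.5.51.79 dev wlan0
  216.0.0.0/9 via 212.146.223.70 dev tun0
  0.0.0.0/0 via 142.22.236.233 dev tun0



Longest prefix match for 137.177.238.179:
  /21 137.177.232.0: MATCH
  /22 191.90.128.0: no
  /18 22.170.0.0: no
  /13 148.48.0.0: no
  /9 216.0.0.0: no
  /0 0.0.0.0: MATCH
Selected: next-hop 62.16.85.93 via eth0 (matched /21)


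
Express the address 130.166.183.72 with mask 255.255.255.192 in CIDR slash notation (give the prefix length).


Binary: 11111111.11111111.11111111.11000000
Count leading 1s
Prefix: /26


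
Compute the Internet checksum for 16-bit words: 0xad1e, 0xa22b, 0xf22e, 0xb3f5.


Sum all words (with carry folding):
+ 0xad1e = 0xad1e
+ 0xa22b = 0x4f4a
+ 0xf22e = 0x4179
+ 0xb3f5 = 0xf56e
One's complement: ~0xf56e
Checksum = 0x0a91


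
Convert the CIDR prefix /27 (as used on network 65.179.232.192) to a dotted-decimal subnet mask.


/27 means 27 network bits, 5 host bits
Binary: 11111111111111111111111111100000
Mask: 255.255.255.224


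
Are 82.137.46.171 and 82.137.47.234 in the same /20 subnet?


Mask: 255.255.240.0
82.137.46.171 AND mask = 82.137.32.0
82.137.47.234 AND mask = 82.137.32.0
Yes, same subnet (82.137.32.0)


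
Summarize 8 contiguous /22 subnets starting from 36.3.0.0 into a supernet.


Original prefix: /22
Number of subnets: 8 = 2^3
New prefix = 22 - 3 = 19
Supernet: 36.3.0.0/19


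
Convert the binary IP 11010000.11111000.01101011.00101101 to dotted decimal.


11010000 = 208
11111000 = 248
01101011 = 107
00101101 = 45
IP: 208.248.107.45


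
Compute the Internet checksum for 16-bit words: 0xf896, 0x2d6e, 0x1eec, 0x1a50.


Sum all words (with carry folding):
+ 0xf896 = 0xf896
+ 0x2d6e = 0x2605
+ 0x1eec = 0x44f1
+ 0x1a50 = 0x5f41
One's complement: ~0x5f41
Checksum = 0xa0be


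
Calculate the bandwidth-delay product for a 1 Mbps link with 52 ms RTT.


BDP = bandwidth * RTT
= 1 Mbps * 52 ms
= 1 * 1e6 * 52 / 1000 bits
= 52000 bits
= 6500 bytes
= 6.3477 KB
BDP = 52000 bits (6500 bytes)


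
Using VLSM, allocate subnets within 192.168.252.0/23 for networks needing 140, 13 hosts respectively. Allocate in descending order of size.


140 hosts -> /24 (254 usable): 192.168.252.0/24
13 hosts -> /28 (14 usable): 192.168.253.0/28
Allocation: 192.168.252.0/24 (140 hosts, 254 usable); 192.168.253.0/28 (13 hosts, 14 usable)


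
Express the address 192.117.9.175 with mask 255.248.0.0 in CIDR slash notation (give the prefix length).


Binary: 11111111.11111000.00000000.00000000
Count leading 1s
Prefix: /13


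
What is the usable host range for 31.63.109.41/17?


Network: 31.63.0.0
Broadcast: 31.63.127.255
First usable = network + 1
Last usable = broadcast - 1
Range: 31.63.0.1 to 31.63.127.254


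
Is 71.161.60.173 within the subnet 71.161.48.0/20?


Subnet network: 71.161.48.0
Test IP AND mask: 71.161.48.0
Yes, 71.161.60.173 is in 71.161.48.0/20


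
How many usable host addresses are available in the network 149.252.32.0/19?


Host bits = 32 - 19 = 13
Total addresses = 2^13 = 8192
Usable = total - 2 (network and broadcast)
Usable hosts: 8190


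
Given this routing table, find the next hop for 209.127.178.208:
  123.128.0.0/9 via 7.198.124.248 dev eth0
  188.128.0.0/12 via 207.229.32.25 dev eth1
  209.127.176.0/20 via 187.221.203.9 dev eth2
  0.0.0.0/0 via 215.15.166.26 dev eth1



Longest prefix match for 209.127.178.208:
  /9 123.128.0.0: no
  /12 188.128.0.0: no
  /20 209.127.176.0: MATCH
  /0 0.0.0.0: MATCH
Selected: next-hop 187.221.203.9 via eth2 (matched /20)


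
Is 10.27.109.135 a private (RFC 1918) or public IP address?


RFC 1918 private ranges:
  10.0.0.0/8 (10.0.0.0 - 10.255.255.255)
  172.16.0.0/12 (172.16.0.0 - 172.31.255.255)
  192.168.0.0/16 (192.168.0.0 - 192.168.255.255)
Private (in 10.0.0.0/8)


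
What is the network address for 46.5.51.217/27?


IP:   00101110.00000101.00110011.11011001
Mask: 11111111.11111111.11111111.11100000
AND operation:
Net:  00101110.00000101.00110011.11000000
Network: 46.5.51.192/27


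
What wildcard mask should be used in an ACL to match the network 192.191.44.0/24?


Subnet mask: 255.255.255.0
Wildcard = 255.255.255.255 - subnet mask
255 - 255 = 0
255 - 255 = 0
255 - 255 = 0
255 - 0 = 255
Wildcard: 0.0.0.255


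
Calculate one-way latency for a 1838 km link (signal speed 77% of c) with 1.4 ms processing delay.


Speed = 0.77 * 3e5 km/s = 231000 km/s
Propagation delay = 1838 / 231000 = 0.008 s = 7.9567 ms
Processing delay = 1.4 ms
Total one-way latency = 9.3567 ms


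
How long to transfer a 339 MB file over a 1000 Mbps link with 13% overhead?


Effective throughput = 1000 * (1 - 13/100) = 870 Mbps
File size in Mb = 339 * 8 = 2712 Mb
Time = 2712 / 870
Time = 3.1172 seconds


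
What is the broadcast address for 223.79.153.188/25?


Network: 223.79.153.128/25
Host bits = 7
Set all host bits to 1:
Broadcast: 223.79.153.255


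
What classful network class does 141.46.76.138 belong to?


First octet: 141
Binary: 10001101
10xxxxxx -> Class B (128-191)
Class B, default mask 255.255.0.0 (/16)


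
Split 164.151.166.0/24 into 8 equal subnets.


New prefix = 24 + 3 = 27
Each subnet has 32 addresses
  164.151.166.0/27
  164.151.166.32/27
  164.151.166.64/27
  164.151.166.96/27
  164.151.166.128/27
  164.151.166.160/27
  164.151.166.192/27
  164.151.166.224/27
Subnets: 164.151.166.0/27, 164.151.166.32/27, 164.151.166.64/27, 164.151.166.96/27, 164.151.166.128/27, 164.151.166.160/27, 164.151.166.192/27, 164.151.166.224/27


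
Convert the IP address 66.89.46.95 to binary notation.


66 = 01000010
89 = 01011001
46 = 00101110
95 = 01011111
Binary: 01000010.01011001.00101110.01011111


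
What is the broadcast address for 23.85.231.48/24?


Network: 23.85.231.0/24
Host bits = 8
Set all host bits to 1:
Broadcast: 23.85.231.255


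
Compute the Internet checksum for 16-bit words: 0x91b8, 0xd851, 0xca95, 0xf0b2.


Sum all words (with carry folding):
+ 0x91b8 = 0x91b8
+ 0xd851 = 0x6a0a
+ 0xca95 = 0x34a0
+ 0xf0b2 = 0x2553
One's complement: ~0x2553
Checksum = 0xdaac


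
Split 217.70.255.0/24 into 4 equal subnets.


New prefix = 24 + 2 = 26
Each subnet has 64 addresses
  217.70.255.0/26
  217.70.255.64/26
  217.70.255.128/26
  217.70.255.192/26
Subnets: 217.70.255.0/26, 217.70.255.64/26, 217.70.255.128/26, 217.70.255.192/26


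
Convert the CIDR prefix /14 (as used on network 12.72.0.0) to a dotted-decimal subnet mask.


/14 means 14 network bits, 18 host bits
Binary: 11111111111111000000000000000000
Mask: 255.252.0.0
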